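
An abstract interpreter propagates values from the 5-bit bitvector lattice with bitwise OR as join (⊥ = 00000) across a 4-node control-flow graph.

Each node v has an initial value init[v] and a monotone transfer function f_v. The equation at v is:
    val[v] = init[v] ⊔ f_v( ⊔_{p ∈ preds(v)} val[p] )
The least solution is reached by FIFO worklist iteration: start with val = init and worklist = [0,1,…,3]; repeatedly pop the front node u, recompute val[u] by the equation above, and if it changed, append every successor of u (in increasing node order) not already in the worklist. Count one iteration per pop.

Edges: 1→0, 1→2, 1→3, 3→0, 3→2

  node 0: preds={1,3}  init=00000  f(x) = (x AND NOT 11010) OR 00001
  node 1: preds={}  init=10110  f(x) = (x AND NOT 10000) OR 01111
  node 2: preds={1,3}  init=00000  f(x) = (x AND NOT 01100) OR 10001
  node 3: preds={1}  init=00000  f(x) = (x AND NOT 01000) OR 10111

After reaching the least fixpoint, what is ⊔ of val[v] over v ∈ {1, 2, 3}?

11111

Worklist (6 pops):
  #1 pop 0: in=10110 → 00101 (was 00000); enqueue []
  #2 pop 1: in=00000 → 11111 (was 10110); enqueue [0]
  #3 pop 2: in=11111 → 10011 (was 00000); enqueue []
  #4 pop 3: in=11111 → 10111 (was 00000); enqueue [2]
  #5 pop 0: in=11111 → 00101 (no change)
  #6 pop 2: in=11111 → 10011 (no change)

Fixpoint:
  val[0] = 00101
  val[1] = 11111
  val[2] = 10011
  val[3] = 10111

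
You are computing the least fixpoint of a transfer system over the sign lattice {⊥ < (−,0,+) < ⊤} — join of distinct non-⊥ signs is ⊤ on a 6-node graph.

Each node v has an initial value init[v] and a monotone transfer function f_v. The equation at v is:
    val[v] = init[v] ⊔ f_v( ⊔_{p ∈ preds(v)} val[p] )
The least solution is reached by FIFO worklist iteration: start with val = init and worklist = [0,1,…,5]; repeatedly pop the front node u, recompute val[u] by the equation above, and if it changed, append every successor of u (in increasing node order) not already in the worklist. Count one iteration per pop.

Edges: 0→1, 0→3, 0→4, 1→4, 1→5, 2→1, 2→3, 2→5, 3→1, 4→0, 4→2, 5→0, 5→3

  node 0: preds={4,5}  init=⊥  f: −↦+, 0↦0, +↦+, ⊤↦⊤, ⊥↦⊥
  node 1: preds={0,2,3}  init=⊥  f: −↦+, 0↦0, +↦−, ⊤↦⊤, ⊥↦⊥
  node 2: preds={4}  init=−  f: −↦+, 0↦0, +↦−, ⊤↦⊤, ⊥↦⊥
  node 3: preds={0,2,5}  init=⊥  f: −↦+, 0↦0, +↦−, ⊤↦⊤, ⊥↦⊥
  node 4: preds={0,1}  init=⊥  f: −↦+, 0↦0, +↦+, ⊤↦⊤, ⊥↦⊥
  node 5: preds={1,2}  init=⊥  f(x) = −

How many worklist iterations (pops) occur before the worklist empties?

18

Iteration log — 18 steps:
  step 1. node 0  ⊔preds=⊥  new=⊥  stable
  step 2. node 1  ⊔preds=−  new=+  old=⊥  +wl: 
  step 3. node 2  ⊔preds=⊥  new=−  stable
  step 4. node 3  ⊔preds=−  new=+  old=⊥  +wl: 1
  step 5. node 4  ⊔preds=+  new=+  old=⊥  +wl: 0,2
  step 6. node 5  ⊔preds=⊤  new=−  old=⊥  +wl: 3
  step 7. node 1  ⊔preds=⊤  new=⊤  old=+  +wl: 4,5
  step 8. node 0  ⊔preds=⊤  new=⊤  old=⊥  +wl: 1
  step 9. node 2  ⊔preds=+  new=−  stable
  step 10. node 3  ⊔preds=⊤  new=⊤  old=+  +wl: 
  step 11. node 4  ⊔preds=⊤  new=⊤  old=+  +wl: 0,2
  step 12. node 5  ⊔preds=⊤  new=−  stable
  step 13. node 1  ⊔preds=⊤  new=⊤  stable
  step 14. node 0  ⊔preds=⊤  new=⊤  stable
  step 15. node 2  ⊔preds=⊤  new=⊤  old=−  +wl: 1,3,5
  step 16. node 1  ⊔preds=⊤  new=⊤  stable
  step 17. node 3  ⊔preds=⊤  new=⊤  stable
  step 18. node 5  ⊔preds=⊤  new=−  stable

Least fixpoint reached:
  node 0: ⊤
  node 1: ⊤
  node 2: ⊤
  node 3: ⊤
  node 4: ⊤
  node 5: −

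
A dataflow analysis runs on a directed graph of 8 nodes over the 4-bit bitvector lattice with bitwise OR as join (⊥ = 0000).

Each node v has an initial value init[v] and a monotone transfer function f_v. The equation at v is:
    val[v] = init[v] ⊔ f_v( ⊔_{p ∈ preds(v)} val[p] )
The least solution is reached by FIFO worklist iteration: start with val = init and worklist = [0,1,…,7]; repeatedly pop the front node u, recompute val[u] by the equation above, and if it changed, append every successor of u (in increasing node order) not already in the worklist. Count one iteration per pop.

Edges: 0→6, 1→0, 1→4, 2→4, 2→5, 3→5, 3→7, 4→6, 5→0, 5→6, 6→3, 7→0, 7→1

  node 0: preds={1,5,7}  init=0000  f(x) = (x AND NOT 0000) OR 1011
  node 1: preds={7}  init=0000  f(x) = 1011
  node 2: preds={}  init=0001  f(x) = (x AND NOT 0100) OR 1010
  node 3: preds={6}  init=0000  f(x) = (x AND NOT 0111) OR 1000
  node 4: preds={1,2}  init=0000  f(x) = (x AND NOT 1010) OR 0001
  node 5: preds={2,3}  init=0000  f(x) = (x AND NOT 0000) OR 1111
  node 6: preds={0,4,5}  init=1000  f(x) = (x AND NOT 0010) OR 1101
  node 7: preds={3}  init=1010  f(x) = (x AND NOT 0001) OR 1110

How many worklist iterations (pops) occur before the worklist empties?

Trace (12 dequeues):
  [1] u=0 | in 1010 | out 1011 | prev 0000 | push {}
  [2] u=1 | in 1010 | out 1011 | prev 0000 | push {0}
  [3] u=2 | in 0000 | out 1011 | prev 0001 | push {}
  [4] u=3 | in 1000 | out 1000 | prev 0000 | push {}
  [5] u=4 | in 1011 | out 0001 | prev 0000 | push {}
  [6] u=5 | in 1011 | out 1111 | prev 0000 | push {}
  [7] u=6 | in 1111 | out 1101 | prev 1000 | push {3}
  [8] u=7 | in 1000 | out 1110 | prev 1010 | push {1}
  [9] u=0 | in 1111 | out 1111 | prev 1011 | push {6}
  [10] u=3 | in 1101 | out 1000 | ==
  [11] u=1 | in 1110 | out 1011 | ==
  [12] u=6 | in 1111 | out 1101 | ==

Converged values:
  [0] 1111
  [1] 1011
  [2] 1011
  [3] 1000
  [4] 0001
  [5] 1111
  [6] 1101
  [7] 1110

12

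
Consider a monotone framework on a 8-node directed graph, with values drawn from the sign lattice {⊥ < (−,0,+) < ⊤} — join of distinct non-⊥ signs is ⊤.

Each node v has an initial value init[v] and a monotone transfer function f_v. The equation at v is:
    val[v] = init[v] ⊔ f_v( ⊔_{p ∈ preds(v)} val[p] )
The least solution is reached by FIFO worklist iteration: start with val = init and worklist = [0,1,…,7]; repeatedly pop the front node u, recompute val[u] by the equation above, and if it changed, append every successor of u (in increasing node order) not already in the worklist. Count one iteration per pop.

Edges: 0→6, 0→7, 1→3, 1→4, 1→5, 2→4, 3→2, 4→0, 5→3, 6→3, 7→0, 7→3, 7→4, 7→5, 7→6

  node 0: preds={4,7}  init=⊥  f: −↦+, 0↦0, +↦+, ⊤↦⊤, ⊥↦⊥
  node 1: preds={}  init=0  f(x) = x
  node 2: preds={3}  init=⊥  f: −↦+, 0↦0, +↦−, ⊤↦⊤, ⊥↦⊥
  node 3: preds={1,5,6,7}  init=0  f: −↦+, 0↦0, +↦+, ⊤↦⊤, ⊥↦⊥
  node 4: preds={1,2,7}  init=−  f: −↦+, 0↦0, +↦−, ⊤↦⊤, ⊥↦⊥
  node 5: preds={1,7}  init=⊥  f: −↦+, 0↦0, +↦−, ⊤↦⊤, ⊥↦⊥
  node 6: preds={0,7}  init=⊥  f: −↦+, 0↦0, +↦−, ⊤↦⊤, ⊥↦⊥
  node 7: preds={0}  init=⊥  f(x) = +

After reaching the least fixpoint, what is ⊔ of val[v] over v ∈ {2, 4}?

⊤

Iteration log — 17 steps:
  step 1. node 0  ⊔preds=−  new=+  old=⊥  +wl: 
  step 2. node 1  ⊔preds=⊥  new=0  stable
  step 3. node 2  ⊔preds=0  new=0  old=⊥  +wl: 
  step 4. node 3  ⊔preds=0  new=0  stable
  step 5. node 4  ⊔preds=0  new=⊤  old=−  +wl: 0
  step 6. node 5  ⊔preds=0  new=0  old=⊥  +wl: 3
  step 7. node 6  ⊔preds=+  new=−  old=⊥  +wl: 
  step 8. node 7  ⊔preds=+  new=+  old=⊥  +wl: 4,5,6
  step 9. node 0  ⊔preds=⊤  new=⊤  old=+  +wl: 7
  step 10. node 3  ⊔preds=⊤  new=⊤  old=0  +wl: 2
  step 11. node 4  ⊔preds=⊤  new=⊤  stable
  step 12. node 5  ⊔preds=⊤  new=⊤  old=0  +wl: 3
  step 13. node 6  ⊔preds=⊤  new=⊤  old=−  +wl: 
  step 14. node 7  ⊔preds=⊤  new=+  stable
  step 15. node 2  ⊔preds=⊤  new=⊤  old=0  +wl: 4
  step 16. node 3  ⊔preds=⊤  new=⊤  stable
  step 17. node 4  ⊔preds=⊤  new=⊤  stable

Least fixpoint reached:
  node 0: ⊤
  node 1: 0
  node 2: ⊤
  node 3: ⊤
  node 4: ⊤
  node 5: ⊤
  node 6: ⊤
  node 7: +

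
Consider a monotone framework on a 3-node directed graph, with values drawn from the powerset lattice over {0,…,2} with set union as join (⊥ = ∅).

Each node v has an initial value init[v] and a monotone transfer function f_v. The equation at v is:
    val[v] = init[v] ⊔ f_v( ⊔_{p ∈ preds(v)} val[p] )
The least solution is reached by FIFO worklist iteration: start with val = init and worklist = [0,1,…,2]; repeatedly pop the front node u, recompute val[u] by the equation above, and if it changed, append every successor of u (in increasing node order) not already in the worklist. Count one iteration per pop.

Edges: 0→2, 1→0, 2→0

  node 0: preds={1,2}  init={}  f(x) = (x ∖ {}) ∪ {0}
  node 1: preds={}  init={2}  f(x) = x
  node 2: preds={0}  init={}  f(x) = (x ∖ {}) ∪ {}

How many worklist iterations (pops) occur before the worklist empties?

4

Trace (4 dequeues):
  [1] u=0 | in {2} | out {0,2} | prev {} | push {}
  [2] u=1 | in {} | out {2} | ==
  [3] u=2 | in {0,2} | out {0,2} | prev {} | push {0}
  [4] u=0 | in {0,2} | out {0,2} | ==

Converged values:
  [0] {0,2}
  [1] {2}
  [2] {0,2}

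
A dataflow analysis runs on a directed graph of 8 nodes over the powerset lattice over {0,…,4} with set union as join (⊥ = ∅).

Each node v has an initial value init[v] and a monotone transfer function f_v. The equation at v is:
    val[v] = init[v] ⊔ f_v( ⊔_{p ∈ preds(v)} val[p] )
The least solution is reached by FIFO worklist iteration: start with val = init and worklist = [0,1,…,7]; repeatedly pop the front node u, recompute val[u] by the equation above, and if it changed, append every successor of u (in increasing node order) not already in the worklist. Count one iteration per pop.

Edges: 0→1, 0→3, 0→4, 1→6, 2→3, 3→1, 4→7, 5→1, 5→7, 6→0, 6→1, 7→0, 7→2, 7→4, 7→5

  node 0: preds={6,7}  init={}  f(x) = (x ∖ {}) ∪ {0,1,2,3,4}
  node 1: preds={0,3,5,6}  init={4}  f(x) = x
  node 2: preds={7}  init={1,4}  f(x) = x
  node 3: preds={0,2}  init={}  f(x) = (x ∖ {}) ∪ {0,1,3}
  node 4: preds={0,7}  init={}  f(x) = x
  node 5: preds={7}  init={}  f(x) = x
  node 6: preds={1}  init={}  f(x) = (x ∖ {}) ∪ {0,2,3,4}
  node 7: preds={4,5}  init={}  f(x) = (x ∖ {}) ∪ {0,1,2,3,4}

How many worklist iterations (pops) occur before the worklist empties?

Worklist (16 pops):
  #1 pop 0: in={} → {0,1,2,3,4} (was {}); enqueue []
  #2 pop 1: in={0,1,2,3,4} → {0,1,2,3,4} (was {4}); enqueue []
  #3 pop 2: in={} → {1,4} (no change)
  #4 pop 3: in={0,1,2,3,4} → {0,1,2,3,4} (was {}); enqueue [1]
  #5 pop 4: in={0,1,2,3,4} → {0,1,2,3,4} (was {}); enqueue []
  #6 pop 5: in={} → {} (no change)
  #7 pop 6: in={0,1,2,3,4} → {0,1,2,3,4} (was {}); enqueue [0]
  #8 pop 7: in={0,1,2,3,4} → {0,1,2,3,4} (was {}); enqueue [2,4,5]
  #9 pop 1: in={0,1,2,3,4} → {0,1,2,3,4} (no change)
  #10 pop 0: in={0,1,2,3,4} → {0,1,2,3,4} (no change)
  #11 pop 2: in={0,1,2,3,4} → {0,1,2,3,4} (was {1,4}); enqueue [3]
  #12 pop 4: in={0,1,2,3,4} → {0,1,2,3,4} (no change)
  #13 pop 5: in={0,1,2,3,4} → {0,1,2,3,4} (was {}); enqueue [1,7]
  #14 pop 3: in={0,1,2,3,4} → {0,1,2,3,4} (no change)
  #15 pop 1: in={0,1,2,3,4} → {0,1,2,3,4} (no change)
  #16 pop 7: in={0,1,2,3,4} → {0,1,2,3,4} (no change)

Fixpoint:
  val[0] = {0,1,2,3,4}
  val[1] = {0,1,2,3,4}
  val[2] = {0,1,2,3,4}
  val[3] = {0,1,2,3,4}
  val[4] = {0,1,2,3,4}
  val[5] = {0,1,2,3,4}
  val[6] = {0,1,2,3,4}
  val[7] = {0,1,2,3,4}

16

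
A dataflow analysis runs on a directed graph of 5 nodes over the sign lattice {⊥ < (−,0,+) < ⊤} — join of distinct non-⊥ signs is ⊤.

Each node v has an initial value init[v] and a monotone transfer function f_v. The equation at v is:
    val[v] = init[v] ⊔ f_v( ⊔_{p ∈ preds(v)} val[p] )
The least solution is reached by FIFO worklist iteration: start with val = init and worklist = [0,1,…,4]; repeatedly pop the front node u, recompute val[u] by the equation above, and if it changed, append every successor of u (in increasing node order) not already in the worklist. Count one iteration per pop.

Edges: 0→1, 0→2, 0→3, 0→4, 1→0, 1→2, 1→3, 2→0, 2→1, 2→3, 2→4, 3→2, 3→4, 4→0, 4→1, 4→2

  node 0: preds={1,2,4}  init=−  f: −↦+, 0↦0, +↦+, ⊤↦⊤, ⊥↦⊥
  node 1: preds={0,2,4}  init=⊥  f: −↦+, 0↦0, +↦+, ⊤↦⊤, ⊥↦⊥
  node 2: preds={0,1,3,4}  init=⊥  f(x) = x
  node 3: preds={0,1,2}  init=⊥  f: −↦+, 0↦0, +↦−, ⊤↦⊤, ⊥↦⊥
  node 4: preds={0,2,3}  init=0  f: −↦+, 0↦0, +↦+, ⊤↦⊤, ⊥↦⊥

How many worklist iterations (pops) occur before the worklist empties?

Worklist (8 pops):
  #1 pop 0: in=0 → ⊤ (was −); enqueue []
  #2 pop 1: in=⊤ → ⊤ (was ⊥); enqueue [0]
  #3 pop 2: in=⊤ → ⊤ (was ⊥); enqueue [1]
  #4 pop 3: in=⊤ → ⊤ (was ⊥); enqueue [2]
  #5 pop 4: in=⊤ → ⊤ (was 0); enqueue []
  #6 pop 0: in=⊤ → ⊤ (no change)
  #7 pop 1: in=⊤ → ⊤ (no change)
  #8 pop 2: in=⊤ → ⊤ (no change)

Fixpoint:
  val[0] = ⊤
  val[1] = ⊤
  val[2] = ⊤
  val[3] = ⊤
  val[4] = ⊤

8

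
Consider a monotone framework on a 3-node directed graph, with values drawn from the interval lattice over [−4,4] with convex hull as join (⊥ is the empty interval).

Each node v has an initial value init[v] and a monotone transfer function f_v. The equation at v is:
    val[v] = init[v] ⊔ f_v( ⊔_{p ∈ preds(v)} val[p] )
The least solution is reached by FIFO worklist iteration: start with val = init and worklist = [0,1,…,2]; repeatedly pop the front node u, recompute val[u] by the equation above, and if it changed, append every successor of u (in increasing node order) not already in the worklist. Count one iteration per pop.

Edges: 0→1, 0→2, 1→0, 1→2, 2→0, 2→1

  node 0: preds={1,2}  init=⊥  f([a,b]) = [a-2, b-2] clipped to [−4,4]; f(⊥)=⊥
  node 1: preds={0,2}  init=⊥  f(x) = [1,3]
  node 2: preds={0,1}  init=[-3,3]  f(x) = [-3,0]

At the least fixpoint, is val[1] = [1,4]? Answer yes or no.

no

Worklist (4 pops):
  #1 pop 0: in=[-3,3] → [-4,1] (was ⊥); enqueue []
  #2 pop 1: in=[-4,3] → [1,3] (was ⊥); enqueue [0]
  #3 pop 2: in=[-4,3] → [-3,3] (no change)
  #4 pop 0: in=[-3,3] → [-4,1] (no change)

Fixpoint:
  val[0] = [-4,1]
  val[1] = [1,3]
  val[2] = [-3,3]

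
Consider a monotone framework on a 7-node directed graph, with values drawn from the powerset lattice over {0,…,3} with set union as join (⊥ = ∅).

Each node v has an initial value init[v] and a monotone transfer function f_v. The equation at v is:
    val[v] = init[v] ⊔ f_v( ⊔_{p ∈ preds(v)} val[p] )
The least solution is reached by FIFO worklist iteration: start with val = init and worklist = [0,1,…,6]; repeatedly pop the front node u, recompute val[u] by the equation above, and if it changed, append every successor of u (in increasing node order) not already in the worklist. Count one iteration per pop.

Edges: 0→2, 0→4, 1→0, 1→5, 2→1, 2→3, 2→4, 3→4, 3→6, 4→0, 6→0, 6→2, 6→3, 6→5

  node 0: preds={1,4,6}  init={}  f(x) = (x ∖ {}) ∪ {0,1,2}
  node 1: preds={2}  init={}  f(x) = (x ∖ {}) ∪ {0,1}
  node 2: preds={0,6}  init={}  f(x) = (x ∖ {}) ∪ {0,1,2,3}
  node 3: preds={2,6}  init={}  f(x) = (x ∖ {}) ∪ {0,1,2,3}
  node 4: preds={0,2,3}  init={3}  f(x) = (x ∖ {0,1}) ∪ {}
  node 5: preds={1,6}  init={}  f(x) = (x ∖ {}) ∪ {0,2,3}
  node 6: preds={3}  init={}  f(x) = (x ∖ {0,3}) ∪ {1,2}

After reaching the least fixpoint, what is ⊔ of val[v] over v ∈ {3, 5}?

Trace (13 dequeues):
  [1] u=0 | in {3} | out {0,1,2,3} | prev {} | push {}
  [2] u=1 | in {} | out {0,1} | prev {} | push {0}
  [3] u=2 | in {0,1,2,3} | out {0,1,2,3} | prev {} | push {1}
  [4] u=3 | in {0,1,2,3} | out {0,1,2,3} | prev {} | push {}
  [5] u=4 | in {0,1,2,3} | out {2,3} | prev {3} | push {}
  [6] u=5 | in {0,1} | out {0,1,2,3} | prev {} | push {}
  [7] u=6 | in {0,1,2,3} | out {1,2} | prev {} | push {2,3,5}
  [8] u=0 | in {0,1,2,3} | out {0,1,2,3} | ==
  [9] u=1 | in {0,1,2,3} | out {0,1,2,3} | prev {0,1} | push {0}
  [10] u=2 | in {0,1,2,3} | out {0,1,2,3} | ==
  [11] u=3 | in {0,1,2,3} | out {0,1,2,3} | ==
  [12] u=5 | in {0,1,2,3} | out {0,1,2,3} | ==
  [13] u=0 | in {0,1,2,3} | out {0,1,2,3} | ==

Converged values:
  [0] {0,1,2,3}
  [1] {0,1,2,3}
  [2] {0,1,2,3}
  [3] {0,1,2,3}
  [4] {2,3}
  [5] {0,1,2,3}
  [6] {1,2}

{0,1,2,3}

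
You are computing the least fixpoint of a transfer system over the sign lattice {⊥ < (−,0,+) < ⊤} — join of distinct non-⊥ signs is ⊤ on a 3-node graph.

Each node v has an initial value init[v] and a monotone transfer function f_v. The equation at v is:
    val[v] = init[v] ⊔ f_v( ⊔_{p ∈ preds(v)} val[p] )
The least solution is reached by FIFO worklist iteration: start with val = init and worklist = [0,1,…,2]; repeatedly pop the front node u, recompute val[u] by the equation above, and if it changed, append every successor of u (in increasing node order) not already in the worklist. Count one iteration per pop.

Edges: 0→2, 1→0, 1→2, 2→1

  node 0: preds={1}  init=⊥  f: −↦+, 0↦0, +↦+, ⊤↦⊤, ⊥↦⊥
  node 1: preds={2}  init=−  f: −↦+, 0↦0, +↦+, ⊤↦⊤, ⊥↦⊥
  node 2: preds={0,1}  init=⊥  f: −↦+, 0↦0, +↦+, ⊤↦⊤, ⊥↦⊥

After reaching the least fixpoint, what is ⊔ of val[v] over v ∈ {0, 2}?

⊤

Trace (6 dequeues):
  [1] u=0 | in − | out + | prev ⊥ | push {}
  [2] u=1 | in ⊥ | out − | ==
  [3] u=2 | in ⊤ | out ⊤ | prev ⊥ | push {1}
  [4] u=1 | in ⊤ | out ⊤ | prev − | push {0,2}
  [5] u=0 | in ⊤ | out ⊤ | prev + | push {}
  [6] u=2 | in ⊤ | out ⊤ | ==

Converged values:
  [0] ⊤
  [1] ⊤
  [2] ⊤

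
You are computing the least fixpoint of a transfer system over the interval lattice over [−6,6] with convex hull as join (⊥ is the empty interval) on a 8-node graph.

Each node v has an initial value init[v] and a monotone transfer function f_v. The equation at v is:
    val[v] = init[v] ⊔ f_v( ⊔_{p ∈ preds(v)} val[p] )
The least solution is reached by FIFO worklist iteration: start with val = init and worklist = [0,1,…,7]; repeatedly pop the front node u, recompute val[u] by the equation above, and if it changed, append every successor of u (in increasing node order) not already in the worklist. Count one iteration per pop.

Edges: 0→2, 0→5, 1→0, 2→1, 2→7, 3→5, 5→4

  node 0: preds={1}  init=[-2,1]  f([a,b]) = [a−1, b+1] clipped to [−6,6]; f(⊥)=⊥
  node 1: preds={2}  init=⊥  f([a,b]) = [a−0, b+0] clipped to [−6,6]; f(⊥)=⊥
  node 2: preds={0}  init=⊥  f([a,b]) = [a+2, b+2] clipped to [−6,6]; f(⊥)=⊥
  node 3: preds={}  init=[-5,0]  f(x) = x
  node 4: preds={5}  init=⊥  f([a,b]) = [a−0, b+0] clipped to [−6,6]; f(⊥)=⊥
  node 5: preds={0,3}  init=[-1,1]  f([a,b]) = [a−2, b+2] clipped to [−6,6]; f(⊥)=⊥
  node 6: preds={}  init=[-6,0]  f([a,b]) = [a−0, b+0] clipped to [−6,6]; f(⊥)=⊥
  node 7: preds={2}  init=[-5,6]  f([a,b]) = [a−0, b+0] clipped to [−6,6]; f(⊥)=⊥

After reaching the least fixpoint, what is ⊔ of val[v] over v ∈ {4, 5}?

[-6,6]

Worklist (19 pops):
  #1 pop 0: in=⊥ → [-2,1] (no change)
  #2 pop 1: in=⊥ → ⊥ (no change)
  #3 pop 2: in=[-2,1] → [0,3] (was ⊥); enqueue [1]
  #4 pop 3: in=⊥ → [-5,0] (no change)
  #5 pop 4: in=[-1,1] → [-1,1] (was ⊥); enqueue []
  #6 pop 5: in=[-5,1] → [-6,3] (was [-1,1]); enqueue [4]
  #7 pop 6: in=⊥ → [-6,0] (no change)
  #8 pop 7: in=[0,3] → [-5,6] (no change)
  #9 pop 1: in=[0,3] → [0,3] (was ⊥); enqueue [0]
  #10 pop 4: in=[-6,3] → [-6,3] (was [-1,1]); enqueue []
  #11 pop 0: in=[0,3] → [-2,4] (was [-2,1]); enqueue [2,5]
  #12 pop 2: in=[-2,4] → [0,6] (was [0,3]); enqueue [1,7]
  #13 pop 5: in=[-5,4] → [-6,6] (was [-6,3]); enqueue [4]
  #14 pop 1: in=[0,6] → [0,6] (was [0,3]); enqueue [0]
  #15 pop 7: in=[0,6] → [-5,6] (no change)
  #16 pop 4: in=[-6,6] → [-6,6] (was [-6,3]); enqueue []
  #17 pop 0: in=[0,6] → [-2,6] (was [-2,4]); enqueue [2,5]
  #18 pop 2: in=[-2,6] → [0,6] (no change)
  #19 pop 5: in=[-5,6] → [-6,6] (no change)

Fixpoint:
  val[0] = [-2,6]
  val[1] = [0,6]
  val[2] = [0,6]
  val[3] = [-5,0]
  val[4] = [-6,6]
  val[5] = [-6,6]
  val[6] = [-6,0]
  val[7] = [-5,6]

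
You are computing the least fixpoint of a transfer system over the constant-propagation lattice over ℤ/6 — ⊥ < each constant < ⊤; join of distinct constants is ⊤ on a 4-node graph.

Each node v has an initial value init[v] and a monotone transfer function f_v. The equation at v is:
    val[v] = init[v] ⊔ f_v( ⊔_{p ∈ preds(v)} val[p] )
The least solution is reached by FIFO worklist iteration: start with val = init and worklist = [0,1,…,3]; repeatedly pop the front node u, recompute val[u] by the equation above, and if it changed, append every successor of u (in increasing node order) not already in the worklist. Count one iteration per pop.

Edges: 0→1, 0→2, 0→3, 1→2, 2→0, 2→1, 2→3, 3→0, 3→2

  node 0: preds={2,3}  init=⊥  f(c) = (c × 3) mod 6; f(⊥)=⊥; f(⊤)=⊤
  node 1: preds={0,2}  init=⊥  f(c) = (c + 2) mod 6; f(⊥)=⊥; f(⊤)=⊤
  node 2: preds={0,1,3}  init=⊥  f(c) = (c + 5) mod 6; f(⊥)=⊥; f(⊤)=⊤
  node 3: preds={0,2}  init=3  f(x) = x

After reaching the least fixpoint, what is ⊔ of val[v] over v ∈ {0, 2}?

⊤

Iteration log — 8 steps:
  step 1. node 0  ⊔preds=3  new=3  old=⊥  +wl: 
  step 2. node 1  ⊔preds=3  new=5  old=⊥  +wl: 
  step 3. node 2  ⊔preds=⊤  new=⊤  old=⊥  +wl: 0,1
  step 4. node 3  ⊔preds=⊤  new=⊤  old=3  +wl: 2
  step 5. node 0  ⊔preds=⊤  new=⊤  old=3  +wl: 3
  step 6. node 1  ⊔preds=⊤  new=⊤  old=5  +wl: 
  step 7. node 2  ⊔preds=⊤  new=⊤  stable
  step 8. node 3  ⊔preds=⊤  new=⊤  stable

Least fixpoint reached:
  node 0: ⊤
  node 1: ⊤
  node 2: ⊤
  node 3: ⊤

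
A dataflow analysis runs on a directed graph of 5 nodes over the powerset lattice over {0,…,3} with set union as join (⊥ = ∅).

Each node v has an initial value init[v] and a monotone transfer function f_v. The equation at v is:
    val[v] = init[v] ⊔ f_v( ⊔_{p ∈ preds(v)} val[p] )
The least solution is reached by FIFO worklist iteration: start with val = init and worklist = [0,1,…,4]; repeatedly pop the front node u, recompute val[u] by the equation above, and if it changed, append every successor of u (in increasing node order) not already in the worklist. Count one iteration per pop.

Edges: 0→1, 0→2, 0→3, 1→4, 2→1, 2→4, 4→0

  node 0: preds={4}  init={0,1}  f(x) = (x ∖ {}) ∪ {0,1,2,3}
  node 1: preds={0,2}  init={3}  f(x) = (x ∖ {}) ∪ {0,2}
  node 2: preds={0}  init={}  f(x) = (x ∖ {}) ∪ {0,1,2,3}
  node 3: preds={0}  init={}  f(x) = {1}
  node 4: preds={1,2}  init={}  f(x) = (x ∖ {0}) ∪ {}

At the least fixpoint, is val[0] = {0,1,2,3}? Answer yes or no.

yes

Trace (7 dequeues):
  [1] u=0 | in {} | out {0,1,2,3} | prev {0,1} | push {}
  [2] u=1 | in {0,1,2,3} | out {0,1,2,3} | prev {3} | push {}
  [3] u=2 | in {0,1,2,3} | out {0,1,2,3} | prev {} | push {1}
  [4] u=3 | in {0,1,2,3} | out {1} | prev {} | push {}
  [5] u=4 | in {0,1,2,3} | out {1,2,3} | prev {} | push {0}
  [6] u=1 | in {0,1,2,3} | out {0,1,2,3} | ==
  [7] u=0 | in {1,2,3} | out {0,1,2,3} | ==

Converged values:
  [0] {0,1,2,3}
  [1] {0,1,2,3}
  [2] {0,1,2,3}
  [3] {1}
  [4] {1,2,3}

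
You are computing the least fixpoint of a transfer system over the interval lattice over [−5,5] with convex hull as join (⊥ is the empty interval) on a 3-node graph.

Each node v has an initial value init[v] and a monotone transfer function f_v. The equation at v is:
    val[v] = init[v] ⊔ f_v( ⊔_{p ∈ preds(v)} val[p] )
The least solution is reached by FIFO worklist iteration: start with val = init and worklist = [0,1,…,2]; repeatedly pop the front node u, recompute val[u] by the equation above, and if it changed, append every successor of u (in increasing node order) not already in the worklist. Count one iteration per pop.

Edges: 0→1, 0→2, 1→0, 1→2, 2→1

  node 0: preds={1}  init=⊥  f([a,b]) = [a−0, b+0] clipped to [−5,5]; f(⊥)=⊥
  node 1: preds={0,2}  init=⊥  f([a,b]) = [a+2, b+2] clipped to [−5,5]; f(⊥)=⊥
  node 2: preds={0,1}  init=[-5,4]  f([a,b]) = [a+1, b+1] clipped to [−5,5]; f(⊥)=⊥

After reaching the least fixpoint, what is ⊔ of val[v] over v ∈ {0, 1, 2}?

[-5,5]

Iteration log — 6 steps:
  step 1. node 0  ⊔preds=⊥  new=⊥  stable
  step 2. node 1  ⊔preds=[-5,4]  new=[-3,5]  old=⊥  +wl: 0
  step 3. node 2  ⊔preds=[-3,5]  new=[-5,5]  old=[-5,4]  +wl: 1
  step 4. node 0  ⊔preds=[-3,5]  new=[-3,5]  old=⊥  +wl: 2
  step 5. node 1  ⊔preds=[-5,5]  new=[-3,5]  stable
  step 6. node 2  ⊔preds=[-3,5]  new=[-5,5]  stable

Least fixpoint reached:
  node 0: [-3,5]
  node 1: [-3,5]
  node 2: [-5,5]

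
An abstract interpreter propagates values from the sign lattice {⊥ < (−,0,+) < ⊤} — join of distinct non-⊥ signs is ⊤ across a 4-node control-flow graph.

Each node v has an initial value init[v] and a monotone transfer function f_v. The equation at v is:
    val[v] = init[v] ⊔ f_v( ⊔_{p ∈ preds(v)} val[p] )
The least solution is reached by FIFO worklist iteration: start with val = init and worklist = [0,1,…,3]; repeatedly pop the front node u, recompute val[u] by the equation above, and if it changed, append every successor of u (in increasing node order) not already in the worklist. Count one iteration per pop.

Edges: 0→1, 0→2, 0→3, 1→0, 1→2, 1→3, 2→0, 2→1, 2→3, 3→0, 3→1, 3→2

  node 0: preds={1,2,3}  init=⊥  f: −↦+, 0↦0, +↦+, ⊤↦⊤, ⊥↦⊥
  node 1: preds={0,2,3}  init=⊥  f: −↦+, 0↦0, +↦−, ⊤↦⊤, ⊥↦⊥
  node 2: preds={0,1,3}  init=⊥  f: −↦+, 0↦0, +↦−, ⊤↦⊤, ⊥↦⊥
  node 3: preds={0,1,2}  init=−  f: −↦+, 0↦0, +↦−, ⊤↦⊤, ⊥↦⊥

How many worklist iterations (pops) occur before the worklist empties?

Iteration log — 8 steps:
  step 1. node 0  ⊔preds=−  new=+  old=⊥  +wl: 
  step 2. node 1  ⊔preds=⊤  new=⊤  old=⊥  +wl: 0
  step 3. node 2  ⊔preds=⊤  new=⊤  old=⊥  +wl: 1
  step 4. node 3  ⊔preds=⊤  new=⊤  old=−  +wl: 2
  step 5. node 0  ⊔preds=⊤  new=⊤  old=+  +wl: 3
  step 6. node 1  ⊔preds=⊤  new=⊤  stable
  step 7. node 2  ⊔preds=⊤  new=⊤  stable
  step 8. node 3  ⊔preds=⊤  new=⊤  stable

Least fixpoint reached:
  node 0: ⊤
  node 1: ⊤
  node 2: ⊤
  node 3: ⊤

8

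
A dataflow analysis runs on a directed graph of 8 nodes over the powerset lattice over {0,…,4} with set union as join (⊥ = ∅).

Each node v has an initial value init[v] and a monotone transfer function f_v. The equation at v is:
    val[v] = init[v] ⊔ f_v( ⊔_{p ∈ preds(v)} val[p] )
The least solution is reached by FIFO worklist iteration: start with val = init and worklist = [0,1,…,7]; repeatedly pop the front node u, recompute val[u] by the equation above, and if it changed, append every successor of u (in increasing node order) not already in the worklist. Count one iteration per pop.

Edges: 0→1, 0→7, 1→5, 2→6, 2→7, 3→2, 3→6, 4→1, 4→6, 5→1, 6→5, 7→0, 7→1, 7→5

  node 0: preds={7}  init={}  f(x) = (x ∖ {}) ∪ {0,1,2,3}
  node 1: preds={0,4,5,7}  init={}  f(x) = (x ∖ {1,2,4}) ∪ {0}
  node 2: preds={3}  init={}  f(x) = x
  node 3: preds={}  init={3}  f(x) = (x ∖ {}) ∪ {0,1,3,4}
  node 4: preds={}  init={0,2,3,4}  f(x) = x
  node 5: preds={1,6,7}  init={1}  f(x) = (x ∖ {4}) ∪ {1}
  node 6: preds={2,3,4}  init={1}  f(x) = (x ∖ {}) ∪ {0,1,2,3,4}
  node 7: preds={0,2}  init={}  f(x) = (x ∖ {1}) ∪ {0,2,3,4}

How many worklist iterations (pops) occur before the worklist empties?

15

Iteration log — 15 steps:
  step 1. node 0  ⊔preds={}  new={0,1,2,3}  old={}  +wl: 
  step 2. node 1  ⊔preds={0,1,2,3,4}  new={0,3}  old={}  +wl: 
  step 3. node 2  ⊔preds={3}  new={3}  old={}  +wl: 
  step 4. node 3  ⊔preds={}  new={0,1,3,4}  old={3}  +wl: 2
  step 5. node 4  ⊔preds={}  new={0,2,3,4}  stable
  step 6. node 5  ⊔preds={0,1,3}  new={0,1,3}  old={1}  +wl: 1
  step 7. node 6  ⊔preds={0,1,2,3,4}  new={0,1,2,3,4}  old={1}  +wl: 5
  step 8. node 7  ⊔preds={0,1,2,3}  new={0,2,3,4}  old={}  +wl: 0
  step 9. node 2  ⊔preds={0,1,3,4}  new={0,1,3,4}  old={3}  +wl: 6,7
  step 10. node 1  ⊔preds={0,1,2,3,4}  new={0,3}  stable
  step 11. node 5  ⊔preds={0,1,2,3,4}  new={0,1,2,3}  old={0,1,3}  +wl: 1
  step 12. node 0  ⊔preds={0,2,3,4}  new={0,1,2,3,4}  old={0,1,2,3}  +wl: 
  step 13. node 6  ⊔preds={0,1,2,3,4}  new={0,1,2,3,4}  stable
  step 14. node 7  ⊔preds={0,1,2,3,4}  new={0,2,3,4}  stable
  step 15. node 1  ⊔preds={0,1,2,3,4}  new={0,3}  stable

Least fixpoint reached:
  node 0: {0,1,2,3,4}
  node 1: {0,3}
  node 2: {0,1,3,4}
  node 3: {0,1,3,4}
  node 4: {0,2,3,4}
  node 5: {0,1,2,3}
  node 6: {0,1,2,3,4}
  node 7: {0,2,3,4}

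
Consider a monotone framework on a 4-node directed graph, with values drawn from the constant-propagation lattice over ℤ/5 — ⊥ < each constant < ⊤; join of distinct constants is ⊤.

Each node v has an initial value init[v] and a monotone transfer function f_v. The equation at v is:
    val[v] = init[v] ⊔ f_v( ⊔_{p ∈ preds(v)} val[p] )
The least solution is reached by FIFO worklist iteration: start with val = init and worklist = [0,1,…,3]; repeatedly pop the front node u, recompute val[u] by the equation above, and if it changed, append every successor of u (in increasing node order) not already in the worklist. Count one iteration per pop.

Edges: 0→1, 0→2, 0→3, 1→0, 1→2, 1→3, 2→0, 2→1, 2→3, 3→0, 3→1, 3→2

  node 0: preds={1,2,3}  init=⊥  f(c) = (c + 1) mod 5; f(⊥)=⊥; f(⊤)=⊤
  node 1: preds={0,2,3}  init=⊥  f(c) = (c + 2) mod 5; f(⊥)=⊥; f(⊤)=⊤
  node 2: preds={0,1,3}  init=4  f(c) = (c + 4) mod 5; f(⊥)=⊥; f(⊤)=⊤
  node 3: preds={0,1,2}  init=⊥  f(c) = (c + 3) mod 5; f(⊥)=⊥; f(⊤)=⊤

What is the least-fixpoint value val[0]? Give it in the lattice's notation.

Trace (8 dequeues):
  [1] u=0 | in 4 | out 0 | prev ⊥ | push {}
  [2] u=1 | in ⊤ | out ⊤ | prev ⊥ | push {0}
  [3] u=2 | in ⊤ | out ⊤ | prev 4 | push {1}
  [4] u=3 | in ⊤ | out ⊤ | prev ⊥ | push {2}
  [5] u=0 | in ⊤ | out ⊤ | prev 0 | push {3}
  [6] u=1 | in ⊤ | out ⊤ | ==
  [7] u=2 | in ⊤ | out ⊤ | ==
  [8] u=3 | in ⊤ | out ⊤ | ==

Converged values:
  [0] ⊤
  [1] ⊤
  [2] ⊤
  [3] ⊤

⊤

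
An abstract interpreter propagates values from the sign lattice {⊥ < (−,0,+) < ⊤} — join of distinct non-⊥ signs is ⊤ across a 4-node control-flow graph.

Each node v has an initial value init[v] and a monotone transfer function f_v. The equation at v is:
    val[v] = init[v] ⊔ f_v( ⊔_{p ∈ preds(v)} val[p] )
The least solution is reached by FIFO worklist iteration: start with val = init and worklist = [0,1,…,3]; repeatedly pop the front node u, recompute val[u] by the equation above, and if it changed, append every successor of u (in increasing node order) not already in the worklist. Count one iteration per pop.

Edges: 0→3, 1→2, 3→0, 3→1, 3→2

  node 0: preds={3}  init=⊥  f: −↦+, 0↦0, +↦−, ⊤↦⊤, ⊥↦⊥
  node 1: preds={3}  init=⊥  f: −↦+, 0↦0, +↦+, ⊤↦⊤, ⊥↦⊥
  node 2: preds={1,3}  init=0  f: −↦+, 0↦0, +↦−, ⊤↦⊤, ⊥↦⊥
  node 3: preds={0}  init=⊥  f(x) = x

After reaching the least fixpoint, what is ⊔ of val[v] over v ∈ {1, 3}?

Iteration log — 4 steps:
  step 1. node 0  ⊔preds=⊥  new=⊥  stable
  step 2. node 1  ⊔preds=⊥  new=⊥  stable
  step 3. node 2  ⊔preds=⊥  new=0  stable
  step 4. node 3  ⊔preds=⊥  new=⊥  stable

Least fixpoint reached:
  node 0: ⊥
  node 1: ⊥
  node 2: 0
  node 3: ⊥

⊥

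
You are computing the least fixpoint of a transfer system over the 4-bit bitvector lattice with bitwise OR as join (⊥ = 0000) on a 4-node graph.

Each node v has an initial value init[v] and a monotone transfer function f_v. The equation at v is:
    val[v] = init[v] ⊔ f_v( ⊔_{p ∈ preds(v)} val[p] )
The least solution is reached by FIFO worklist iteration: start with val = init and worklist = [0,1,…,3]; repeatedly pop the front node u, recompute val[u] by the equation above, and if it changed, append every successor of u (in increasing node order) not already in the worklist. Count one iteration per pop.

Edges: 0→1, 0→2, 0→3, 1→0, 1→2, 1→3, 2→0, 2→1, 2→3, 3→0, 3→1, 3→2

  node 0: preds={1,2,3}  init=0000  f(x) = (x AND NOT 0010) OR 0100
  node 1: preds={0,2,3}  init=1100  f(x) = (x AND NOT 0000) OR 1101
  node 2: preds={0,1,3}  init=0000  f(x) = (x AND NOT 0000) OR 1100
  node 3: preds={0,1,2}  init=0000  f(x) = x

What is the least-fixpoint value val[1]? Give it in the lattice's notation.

Iteration log — 8 steps:
  step 1. node 0  ⊔preds=1100  new=1100  old=0000  +wl: 
  step 2. node 1  ⊔preds=1100  new=1101  old=1100  +wl: 0
  step 3. node 2  ⊔preds=1101  new=1101  old=0000  +wl: 1
  step 4. node 3  ⊔preds=1101  new=1101  old=0000  +wl: 2
  step 5. node 0  ⊔preds=1101  new=1101  old=1100  +wl: 3
  step 6. node 1  ⊔preds=1101  new=1101  stable
  step 7. node 2  ⊔preds=1101  new=1101  stable
  step 8. node 3  ⊔preds=1101  new=1101  stable

Least fixpoint reached:
  node 0: 1101
  node 1: 1101
  node 2: 1101
  node 3: 1101

1101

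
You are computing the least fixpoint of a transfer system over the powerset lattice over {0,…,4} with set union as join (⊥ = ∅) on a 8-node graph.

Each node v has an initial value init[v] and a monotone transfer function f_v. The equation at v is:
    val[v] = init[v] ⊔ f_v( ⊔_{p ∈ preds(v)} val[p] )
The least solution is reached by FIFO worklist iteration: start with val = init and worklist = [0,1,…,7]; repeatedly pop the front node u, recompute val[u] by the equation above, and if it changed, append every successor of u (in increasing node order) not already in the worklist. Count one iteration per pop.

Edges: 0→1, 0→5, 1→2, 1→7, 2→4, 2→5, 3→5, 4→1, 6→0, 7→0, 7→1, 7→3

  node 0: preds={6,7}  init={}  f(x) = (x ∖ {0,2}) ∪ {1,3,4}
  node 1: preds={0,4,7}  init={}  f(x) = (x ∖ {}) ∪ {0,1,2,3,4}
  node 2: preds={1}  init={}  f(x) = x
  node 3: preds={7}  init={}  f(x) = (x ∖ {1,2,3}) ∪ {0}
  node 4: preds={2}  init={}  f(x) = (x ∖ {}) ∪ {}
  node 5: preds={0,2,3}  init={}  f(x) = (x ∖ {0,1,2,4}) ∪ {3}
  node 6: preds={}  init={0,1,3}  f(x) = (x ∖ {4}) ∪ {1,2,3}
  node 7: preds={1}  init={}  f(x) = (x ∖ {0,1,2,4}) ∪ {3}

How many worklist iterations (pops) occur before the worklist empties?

Trace (11 dequeues):
  [1] u=0 | in {0,1,3} | out {1,3,4} | prev {} | push {}
  [2] u=1 | in {1,3,4} | out {0,1,2,3,4} | prev {} | push {}
  [3] u=2 | in {0,1,2,3,4} | out {0,1,2,3,4} | prev {} | push {}
  [4] u=3 | in {} | out {0} | prev {} | push {}
  [5] u=4 | in {0,1,2,3,4} | out {0,1,2,3,4} | prev {} | push {1}
  [6] u=5 | in {0,1,2,3,4} | out {3} | prev {} | push {}
  [7] u=6 | in {} | out {0,1,2,3} | prev {0,1,3} | push {0}
  [8] u=7 | in {0,1,2,3,4} | out {3} | prev {} | push {3}
  [9] u=1 | in {0,1,2,3,4} | out {0,1,2,3,4} | ==
  [10] u=0 | in {0,1,2,3} | out {1,3,4} | ==
  [11] u=3 | in {3} | out {0} | ==

Converged values:
  [0] {1,3,4}
  [1] {0,1,2,3,4}
  [2] {0,1,2,3,4}
  [3] {0}
  [4] {0,1,2,3,4}
  [5] {3}
  [6] {0,1,2,3}
  [7] {3}

11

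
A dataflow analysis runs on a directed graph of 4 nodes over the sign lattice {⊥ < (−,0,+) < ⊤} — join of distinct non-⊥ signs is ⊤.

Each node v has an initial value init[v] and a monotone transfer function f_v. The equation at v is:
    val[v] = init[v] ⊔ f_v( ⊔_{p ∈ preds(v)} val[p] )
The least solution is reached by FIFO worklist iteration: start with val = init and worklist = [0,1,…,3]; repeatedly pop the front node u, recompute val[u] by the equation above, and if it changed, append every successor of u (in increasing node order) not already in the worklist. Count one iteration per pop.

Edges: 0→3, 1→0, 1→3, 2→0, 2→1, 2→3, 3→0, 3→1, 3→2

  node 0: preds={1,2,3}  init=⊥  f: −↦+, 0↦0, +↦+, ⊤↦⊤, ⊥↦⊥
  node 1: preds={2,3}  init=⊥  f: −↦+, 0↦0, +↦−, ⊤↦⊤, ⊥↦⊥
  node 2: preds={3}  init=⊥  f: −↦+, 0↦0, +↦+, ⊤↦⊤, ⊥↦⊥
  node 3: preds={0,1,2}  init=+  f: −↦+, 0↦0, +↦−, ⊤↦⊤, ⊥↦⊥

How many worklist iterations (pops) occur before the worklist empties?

10

Worklist (10 pops):
  #1 pop 0: in=+ → + (was ⊥); enqueue []
  #2 pop 1: in=+ → − (was ⊥); enqueue [0]
  #3 pop 2: in=+ → + (was ⊥); enqueue [1]
  #4 pop 3: in=⊤ → ⊤ (was +); enqueue [2]
  #5 pop 0: in=⊤ → ⊤ (was +); enqueue [3]
  #6 pop 1: in=⊤ → ⊤ (was −); enqueue [0]
  #7 pop 2: in=⊤ → ⊤ (was +); enqueue [1]
  #8 pop 3: in=⊤ → ⊤ (no change)
  #9 pop 0: in=⊤ → ⊤ (no change)
  #10 pop 1: in=⊤ → ⊤ (no change)

Fixpoint:
  val[0] = ⊤
  val[1] = ⊤
  val[2] = ⊤
  val[3] = ⊤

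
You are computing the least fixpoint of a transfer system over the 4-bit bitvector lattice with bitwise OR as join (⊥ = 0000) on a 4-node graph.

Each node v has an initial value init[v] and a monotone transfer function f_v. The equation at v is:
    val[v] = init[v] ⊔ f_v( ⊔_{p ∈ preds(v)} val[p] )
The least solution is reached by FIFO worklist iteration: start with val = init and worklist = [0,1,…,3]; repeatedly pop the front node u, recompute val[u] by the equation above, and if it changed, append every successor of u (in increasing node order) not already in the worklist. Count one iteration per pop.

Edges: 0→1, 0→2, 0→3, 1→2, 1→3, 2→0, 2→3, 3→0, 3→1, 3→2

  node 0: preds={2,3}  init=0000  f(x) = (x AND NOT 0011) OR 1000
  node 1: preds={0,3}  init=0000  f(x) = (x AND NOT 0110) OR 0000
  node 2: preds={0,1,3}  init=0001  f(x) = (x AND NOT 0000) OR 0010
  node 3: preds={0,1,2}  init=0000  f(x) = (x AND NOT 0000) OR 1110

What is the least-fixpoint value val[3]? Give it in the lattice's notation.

1111

Iteration log — 9 steps:
  step 1. node 0  ⊔preds=0001  new=1000  old=0000  +wl: 
  step 2. node 1  ⊔preds=1000  new=1000  old=0000  +wl: 
  step 3. node 2  ⊔preds=1000  new=1011  old=0001  +wl: 0
  step 4. node 3  ⊔preds=1011  new=1111  old=0000  +wl: 1,2
  step 5. node 0  ⊔preds=1111  new=1100  old=1000  +wl: 3
  step 6. node 1  ⊔preds=1111  new=1001  old=1000  +wl: 
  step 7. node 2  ⊔preds=1111  new=1111  old=1011  +wl: 0
  step 8. node 3  ⊔preds=1111  new=1111  stable
  step 9. node 0  ⊔preds=1111  new=1100  stable

Least fixpoint reached:
  node 0: 1100
  node 1: 1001
  node 2: 1111
  node 3: 1111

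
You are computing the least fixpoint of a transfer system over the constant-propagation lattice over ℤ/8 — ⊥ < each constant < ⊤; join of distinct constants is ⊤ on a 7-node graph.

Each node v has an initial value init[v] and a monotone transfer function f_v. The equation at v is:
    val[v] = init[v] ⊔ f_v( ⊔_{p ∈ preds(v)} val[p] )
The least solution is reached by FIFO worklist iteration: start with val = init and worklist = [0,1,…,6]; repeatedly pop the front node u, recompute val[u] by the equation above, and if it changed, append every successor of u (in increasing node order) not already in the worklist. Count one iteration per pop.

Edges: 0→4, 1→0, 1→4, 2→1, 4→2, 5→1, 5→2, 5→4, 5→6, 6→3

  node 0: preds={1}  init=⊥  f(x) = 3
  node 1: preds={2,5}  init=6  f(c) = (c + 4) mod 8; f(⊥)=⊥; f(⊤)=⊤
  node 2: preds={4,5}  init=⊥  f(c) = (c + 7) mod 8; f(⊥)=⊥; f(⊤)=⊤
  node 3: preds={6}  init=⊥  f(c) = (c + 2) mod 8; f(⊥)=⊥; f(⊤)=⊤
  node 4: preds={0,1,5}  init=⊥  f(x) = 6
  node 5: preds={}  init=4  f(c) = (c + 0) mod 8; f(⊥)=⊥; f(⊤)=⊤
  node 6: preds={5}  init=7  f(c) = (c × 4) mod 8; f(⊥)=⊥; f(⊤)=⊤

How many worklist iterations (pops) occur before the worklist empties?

12

Iteration log — 12 steps:
  step 1. node 0  ⊔preds=6  new=3  old=⊥  +wl: 
  step 2. node 1  ⊔preds=4  new=⊤  old=6  +wl: 0
  step 3. node 2  ⊔preds=4  new=3  old=⊥  +wl: 1
  step 4. node 3  ⊔preds=7  new=1  old=⊥  +wl: 
  step 5. node 4  ⊔preds=⊤  new=6  old=⊥  +wl: 2
  step 6. node 5  ⊔preds=⊥  new=4  stable
  step 7. node 6  ⊔preds=4  new=⊤  old=7  +wl: 3
  step 8. node 0  ⊔preds=⊤  new=3  stable
  step 9. node 1  ⊔preds=⊤  new=⊤  stable
  step 10. node 2  ⊔preds=⊤  new=⊤  old=3  +wl: 1
  step 11. node 3  ⊔preds=⊤  new=⊤  old=1  +wl: 
  step 12. node 1  ⊔preds=⊤  new=⊤  stable

Least fixpoint reached:
  node 0: 3
  node 1: ⊤
  node 2: ⊤
  node 3: ⊤
  node 4: 6
  node 5: 4
  node 6: ⊤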